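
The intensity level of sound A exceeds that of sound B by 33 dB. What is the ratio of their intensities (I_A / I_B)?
I_A/I_B = 10^(Δβ/10) = 1995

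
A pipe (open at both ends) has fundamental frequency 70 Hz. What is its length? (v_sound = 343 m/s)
L = v/(2f₁) = 2.45 m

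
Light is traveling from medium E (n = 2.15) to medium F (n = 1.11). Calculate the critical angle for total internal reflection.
θc = arcsin(n₂/n₁) = 31.08°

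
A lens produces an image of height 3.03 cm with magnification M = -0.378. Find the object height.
ho = |hi|/|M| = 8.016 cm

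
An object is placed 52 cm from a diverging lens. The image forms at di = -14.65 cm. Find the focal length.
1/f = 1/do + 1/di → f = -20.4 cm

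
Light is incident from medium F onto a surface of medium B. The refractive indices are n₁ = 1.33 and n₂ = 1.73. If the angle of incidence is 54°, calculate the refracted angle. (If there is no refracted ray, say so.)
sin θ₂ = (n₁/n₂)·sin θ₁ = 0.622 → θ₂ = 38.46°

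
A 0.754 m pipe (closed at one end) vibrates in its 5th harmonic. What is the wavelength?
λₙ = 4L/n = 0.6032 m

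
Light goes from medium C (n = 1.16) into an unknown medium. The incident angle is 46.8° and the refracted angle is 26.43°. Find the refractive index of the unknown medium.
n₂ = n₁·sin θ₁ / sin θ₂ = 1.9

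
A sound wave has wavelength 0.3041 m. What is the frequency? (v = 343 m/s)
f = v/λ = 1128 Hz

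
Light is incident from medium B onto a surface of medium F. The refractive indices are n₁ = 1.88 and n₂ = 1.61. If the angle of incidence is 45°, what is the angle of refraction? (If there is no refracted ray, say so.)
sin θ₂ = (n₁/n₂)·sin θ₁ = 0.8257 → θ₂ = 55.66°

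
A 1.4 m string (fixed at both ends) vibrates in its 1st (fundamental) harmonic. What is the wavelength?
λₙ = 2L/n = 2.8 m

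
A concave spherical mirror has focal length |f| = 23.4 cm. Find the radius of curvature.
R = 2|f| = 46.8 cm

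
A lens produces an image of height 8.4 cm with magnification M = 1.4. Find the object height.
ho = |hi|/|M| = 6 cm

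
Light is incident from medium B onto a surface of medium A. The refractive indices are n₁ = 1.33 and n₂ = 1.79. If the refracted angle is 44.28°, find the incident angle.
sin θ₁ = (n₂/n₁)·sin θ₂ → θ₁ = 69.99°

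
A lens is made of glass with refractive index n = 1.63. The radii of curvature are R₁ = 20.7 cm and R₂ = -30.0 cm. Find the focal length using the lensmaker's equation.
1/f = (n − 1)(1/R₁ − 1/R₂) → f = 19.44 cm (converging lens)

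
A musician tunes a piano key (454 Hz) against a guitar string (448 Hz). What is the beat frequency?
6 Hz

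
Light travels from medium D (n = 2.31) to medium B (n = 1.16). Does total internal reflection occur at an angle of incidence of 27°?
θc = arcsin(n₂/n₁) = 30.14°; 27° < θc, so no — the ray refracts.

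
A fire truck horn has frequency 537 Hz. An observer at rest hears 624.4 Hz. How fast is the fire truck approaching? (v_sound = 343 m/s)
v_s = v·(1 − f/f_obs) = 48.01 m/s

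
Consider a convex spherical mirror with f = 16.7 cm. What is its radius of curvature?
R = 2|f| = 33.4 cm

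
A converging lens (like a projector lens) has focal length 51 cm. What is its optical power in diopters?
P = 1/f = 1.961 D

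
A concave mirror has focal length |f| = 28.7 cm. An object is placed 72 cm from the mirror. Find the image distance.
f = +28.7 cm (concave); 1/di = 1/f − 1/do → di = 47.72 cm (real image, in front of mirror)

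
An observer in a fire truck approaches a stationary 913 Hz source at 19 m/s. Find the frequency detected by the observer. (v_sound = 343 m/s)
f_obs = f·(v + v_o)/v = 963.6 Hz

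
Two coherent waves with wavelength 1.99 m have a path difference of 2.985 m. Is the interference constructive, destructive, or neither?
destructive — path difference = 1.5λ, an odd multiple of λ/2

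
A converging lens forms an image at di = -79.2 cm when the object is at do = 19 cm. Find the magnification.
M = −di/do = 4.168 (upright image)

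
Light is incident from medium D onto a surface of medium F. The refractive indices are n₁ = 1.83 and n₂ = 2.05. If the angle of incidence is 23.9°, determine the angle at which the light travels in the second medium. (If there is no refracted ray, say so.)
sin θ₂ = (n₁/n₂)·sin θ₁ = 0.3617 → θ₂ = 21.2°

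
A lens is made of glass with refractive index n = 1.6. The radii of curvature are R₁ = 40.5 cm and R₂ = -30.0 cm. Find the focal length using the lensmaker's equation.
1/f = (n − 1)(1/R₁ − 1/R₂) → f = 28.72 cm (converging lens)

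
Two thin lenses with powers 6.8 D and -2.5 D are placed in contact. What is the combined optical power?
P_total = P₁ + P₂ = 4.3 D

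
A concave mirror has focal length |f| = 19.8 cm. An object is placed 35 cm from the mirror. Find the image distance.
f = +19.8 cm (concave); 1/di = 1/f − 1/do → di = 45.59 cm (real image, in front of mirror)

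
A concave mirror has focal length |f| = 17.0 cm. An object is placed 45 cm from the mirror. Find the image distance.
f = +17.0 cm (concave); 1/di = 1/f − 1/do → di = 27.32 cm (real image, in front of mirror)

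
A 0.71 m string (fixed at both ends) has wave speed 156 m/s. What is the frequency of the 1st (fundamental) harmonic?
fₙ = nv/(2L) = 109.9 Hz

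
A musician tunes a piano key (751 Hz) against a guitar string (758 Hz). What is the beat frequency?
7 Hz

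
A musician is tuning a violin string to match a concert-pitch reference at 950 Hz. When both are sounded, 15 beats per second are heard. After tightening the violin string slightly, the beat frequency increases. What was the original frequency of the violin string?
965 Hz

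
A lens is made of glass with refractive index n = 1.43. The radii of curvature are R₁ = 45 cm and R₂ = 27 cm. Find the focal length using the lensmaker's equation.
1/f = (n − 1)(1/R₁ − 1/R₂) → f = -157 cm (diverging lens)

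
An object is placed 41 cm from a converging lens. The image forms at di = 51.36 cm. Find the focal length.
1/f = 1/do + 1/di → f = 22.8 cm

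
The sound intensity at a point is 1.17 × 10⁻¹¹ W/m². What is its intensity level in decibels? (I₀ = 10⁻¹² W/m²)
β = 10·log₁₀(I/I₀) = 10.68 dB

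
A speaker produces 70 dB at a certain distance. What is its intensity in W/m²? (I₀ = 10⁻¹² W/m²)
I = I₀·10^(β/10) = 1.00 × 10⁻⁵ W/m²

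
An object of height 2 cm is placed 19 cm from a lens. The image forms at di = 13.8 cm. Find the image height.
hi = (-di/do) × ho = -1.453 cm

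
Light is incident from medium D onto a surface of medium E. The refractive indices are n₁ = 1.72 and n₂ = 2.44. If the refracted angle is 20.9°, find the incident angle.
sin θ₁ = (n₂/n₁)·sin θ₂ → θ₁ = 30.4°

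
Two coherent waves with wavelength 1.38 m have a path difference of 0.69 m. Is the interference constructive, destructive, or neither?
destructive — path difference = 0.5λ, an odd multiple of λ/2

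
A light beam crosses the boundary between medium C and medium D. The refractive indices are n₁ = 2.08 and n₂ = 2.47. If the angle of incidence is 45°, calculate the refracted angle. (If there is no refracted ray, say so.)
sin θ₂ = (n₁/n₂)·sin θ₁ = 0.5955 → θ₂ = 36.55°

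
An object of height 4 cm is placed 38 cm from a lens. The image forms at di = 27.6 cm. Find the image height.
hi = (-di/do) × ho = -2.905 cm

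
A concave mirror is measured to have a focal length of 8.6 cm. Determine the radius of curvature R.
R = 2|f| = 17.2 cm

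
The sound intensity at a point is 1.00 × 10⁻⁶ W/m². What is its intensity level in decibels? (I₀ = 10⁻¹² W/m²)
β = 10·log₁₀(I/I₀) = 60 dB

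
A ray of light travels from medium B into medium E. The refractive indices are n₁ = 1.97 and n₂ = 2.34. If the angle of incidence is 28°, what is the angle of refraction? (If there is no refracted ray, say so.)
sin θ₂ = (n₁/n₂)·sin θ₁ = 0.3952 → θ₂ = 23.28°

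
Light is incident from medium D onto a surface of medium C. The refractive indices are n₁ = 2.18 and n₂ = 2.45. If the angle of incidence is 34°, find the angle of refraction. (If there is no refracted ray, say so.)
sin θ₂ = (n₁/n₂)·sin θ₁ = 0.4976 → θ₂ = 29.84°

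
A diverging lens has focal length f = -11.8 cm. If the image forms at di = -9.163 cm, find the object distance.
1/do = 1/f − 1/di → do = 41 cm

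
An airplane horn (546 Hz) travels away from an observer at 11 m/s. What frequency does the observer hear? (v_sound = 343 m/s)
f_obs = f·v/(v + v_s) = 529 Hz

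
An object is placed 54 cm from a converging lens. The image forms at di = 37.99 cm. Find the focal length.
1/f = 1/do + 1/di → f = 22.3 cm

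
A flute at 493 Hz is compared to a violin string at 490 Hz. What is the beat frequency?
3 Hz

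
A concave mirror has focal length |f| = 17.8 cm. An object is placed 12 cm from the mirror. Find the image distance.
f = +17.8 cm (concave); 1/di = 1/f − 1/do → di = -36.83 cm (virtual image, behind mirror)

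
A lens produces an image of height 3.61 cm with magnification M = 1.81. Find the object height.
ho = |hi|/|M| = 1.994 cm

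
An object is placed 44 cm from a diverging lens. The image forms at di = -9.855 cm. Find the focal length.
1/f = 1/do + 1/di → f = -12.7 cm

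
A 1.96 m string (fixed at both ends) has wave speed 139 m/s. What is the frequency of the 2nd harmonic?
fₙ = nv/(2L) = 70.92 Hz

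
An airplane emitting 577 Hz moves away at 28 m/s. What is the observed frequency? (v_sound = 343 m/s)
f_obs = f·v/(v + v_s) = 533.5 Hz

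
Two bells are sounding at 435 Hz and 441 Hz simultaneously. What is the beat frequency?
6 Hz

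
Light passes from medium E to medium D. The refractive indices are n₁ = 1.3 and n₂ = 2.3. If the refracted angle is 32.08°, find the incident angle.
sin θ₁ = (n₂/n₁)·sin θ₂ → θ₁ = 69.99°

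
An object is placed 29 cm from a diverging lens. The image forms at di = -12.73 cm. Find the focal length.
1/f = 1/do + 1/di → f = -22.69 cm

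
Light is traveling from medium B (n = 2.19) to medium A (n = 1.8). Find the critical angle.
θc = arcsin(n₂/n₁) = 55.28°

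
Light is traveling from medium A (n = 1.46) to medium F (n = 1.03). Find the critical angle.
θc = arcsin(n₂/n₁) = 44.87°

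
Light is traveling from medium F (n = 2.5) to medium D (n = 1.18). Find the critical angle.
θc = arcsin(n₂/n₁) = 28.16°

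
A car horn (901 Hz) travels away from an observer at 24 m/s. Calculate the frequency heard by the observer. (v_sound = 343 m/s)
f_obs = f·v/(v + v_s) = 842.1 Hz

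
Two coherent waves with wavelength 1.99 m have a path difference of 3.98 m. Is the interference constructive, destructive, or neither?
constructive — path difference = 2λ, a whole number of wavelengths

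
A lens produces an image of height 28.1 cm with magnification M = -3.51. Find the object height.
ho = |hi|/|M| = 8.006 cm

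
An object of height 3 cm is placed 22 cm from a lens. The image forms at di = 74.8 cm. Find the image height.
hi = (-di/do) × ho = -10.2 cm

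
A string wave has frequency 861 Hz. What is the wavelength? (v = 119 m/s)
λ = v/f = 0.1382 m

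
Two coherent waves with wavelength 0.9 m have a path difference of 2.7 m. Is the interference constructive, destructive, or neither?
constructive — path difference = 3λ, a whole number of wavelengths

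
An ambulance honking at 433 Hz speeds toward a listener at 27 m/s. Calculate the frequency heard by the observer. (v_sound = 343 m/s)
f_obs = f·v/(v − v_s) = 470 Hz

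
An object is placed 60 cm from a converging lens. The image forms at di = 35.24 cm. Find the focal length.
1/f = 1/do + 1/di → f = 22.2 cm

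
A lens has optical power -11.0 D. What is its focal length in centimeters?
f = 1/P = -9.091 cm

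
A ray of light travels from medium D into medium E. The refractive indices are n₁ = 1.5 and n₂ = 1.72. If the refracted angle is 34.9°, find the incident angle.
sin θ₁ = (n₂/n₁)·sin θ₂ → θ₁ = 41°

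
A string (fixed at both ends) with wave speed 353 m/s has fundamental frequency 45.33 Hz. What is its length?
L = v/(2f₁) = 3.894 m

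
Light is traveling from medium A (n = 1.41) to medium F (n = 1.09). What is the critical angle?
θc = arcsin(n₂/n₁) = 50.63°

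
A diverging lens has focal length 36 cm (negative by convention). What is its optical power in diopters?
P = 1/f = -2.778 D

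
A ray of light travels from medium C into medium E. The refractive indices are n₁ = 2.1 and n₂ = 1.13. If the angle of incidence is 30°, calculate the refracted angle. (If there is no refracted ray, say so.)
sin θ₂ = (n₁/n₂)·sin θ₁ = 0.9292 → θ₂ = 68.31°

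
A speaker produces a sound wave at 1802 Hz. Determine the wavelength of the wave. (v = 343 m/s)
λ = v/f = 0.1903 m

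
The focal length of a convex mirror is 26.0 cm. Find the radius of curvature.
R = 2|f| = 52 cm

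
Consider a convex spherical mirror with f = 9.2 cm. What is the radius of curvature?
R = 2|f| = 18.4 cm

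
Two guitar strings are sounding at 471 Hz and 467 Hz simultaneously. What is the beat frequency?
4 Hz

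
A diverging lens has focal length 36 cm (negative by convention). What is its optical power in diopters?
P = 1/f = -2.778 D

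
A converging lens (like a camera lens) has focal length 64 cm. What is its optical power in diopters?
P = 1/f = 1.562 D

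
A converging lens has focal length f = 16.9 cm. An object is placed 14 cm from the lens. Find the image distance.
1/di = 1/f − 1/do → di = -81.59 cm (virtual image)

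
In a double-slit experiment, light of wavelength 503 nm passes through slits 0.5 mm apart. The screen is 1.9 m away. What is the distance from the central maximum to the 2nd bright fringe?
y = mλL/d = 3.823 mm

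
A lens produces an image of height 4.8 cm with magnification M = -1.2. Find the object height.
ho = |hi|/|M| = 4 cm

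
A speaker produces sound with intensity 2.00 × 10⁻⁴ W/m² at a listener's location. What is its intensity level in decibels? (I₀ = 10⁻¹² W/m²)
β = 10·log₁₀(I/I₀) = 83.01 dB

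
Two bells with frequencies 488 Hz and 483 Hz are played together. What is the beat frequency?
5 Hz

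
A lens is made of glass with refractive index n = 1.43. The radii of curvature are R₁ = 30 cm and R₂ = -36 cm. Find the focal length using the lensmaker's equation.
1/f = (n − 1)(1/R₁ − 1/R₂) → f = 38.05 cm (converging lens)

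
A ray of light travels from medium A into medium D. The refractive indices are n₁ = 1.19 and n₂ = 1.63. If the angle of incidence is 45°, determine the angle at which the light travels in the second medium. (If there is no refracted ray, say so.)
sin θ₂ = (n₁/n₂)·sin θ₁ = 0.5162 → θ₂ = 31.08°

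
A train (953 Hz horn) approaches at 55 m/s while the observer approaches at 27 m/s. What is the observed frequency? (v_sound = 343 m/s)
f_obs = f·(v + v_o)/(v − v_s) = 1224 Hz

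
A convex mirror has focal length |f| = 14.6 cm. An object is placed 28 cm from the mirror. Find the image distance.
f = −14.6 cm (convex); 1/di = 1/f − 1/do → di = -9.596 cm (virtual image, behind mirror)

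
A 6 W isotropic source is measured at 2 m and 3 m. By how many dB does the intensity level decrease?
Δβ = 20·log₁₀(r₂/r₁) = 3.522 dB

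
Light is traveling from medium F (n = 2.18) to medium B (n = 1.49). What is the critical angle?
θc = arcsin(n₂/n₁) = 43.12°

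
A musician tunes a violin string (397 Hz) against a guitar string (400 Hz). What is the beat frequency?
3 Hz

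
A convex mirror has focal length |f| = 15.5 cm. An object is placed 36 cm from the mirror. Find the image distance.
f = −15.5 cm (convex); 1/di = 1/f − 1/do → di = -10.83 cm (virtual image, behind mirror)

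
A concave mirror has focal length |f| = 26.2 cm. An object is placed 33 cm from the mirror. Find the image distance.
f = +26.2 cm (concave); 1/di = 1/f − 1/do → di = 127.1 cm (real image, in front of mirror)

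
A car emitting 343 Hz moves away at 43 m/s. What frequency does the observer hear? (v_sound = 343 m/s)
f_obs = f·v/(v + v_s) = 304.8 Hz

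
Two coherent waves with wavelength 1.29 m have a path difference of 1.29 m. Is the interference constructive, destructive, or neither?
constructive — path difference = 1λ, a whole number of wavelengths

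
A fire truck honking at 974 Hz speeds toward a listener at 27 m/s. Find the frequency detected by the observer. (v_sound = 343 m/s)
f_obs = f·v/(v − v_s) = 1057 Hz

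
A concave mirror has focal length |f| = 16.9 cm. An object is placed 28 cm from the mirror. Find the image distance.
f = +16.9 cm (concave); 1/di = 1/f − 1/do → di = 42.63 cm (real image, in front of mirror)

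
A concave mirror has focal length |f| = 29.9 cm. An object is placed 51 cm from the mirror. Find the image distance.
f = +29.9 cm (concave); 1/di = 1/f − 1/do → di = 72.27 cm (real image, in front of mirror)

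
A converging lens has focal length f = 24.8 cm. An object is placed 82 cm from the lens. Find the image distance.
1/di = 1/f − 1/do → di = 35.55 cm (real image)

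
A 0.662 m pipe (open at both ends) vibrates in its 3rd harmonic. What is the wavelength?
λₙ = 2L/n = 0.4413 m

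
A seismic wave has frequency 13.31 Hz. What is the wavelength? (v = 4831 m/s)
λ = v/f = 363 m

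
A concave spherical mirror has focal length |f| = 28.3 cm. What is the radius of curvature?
R = 2|f| = 56.6 cm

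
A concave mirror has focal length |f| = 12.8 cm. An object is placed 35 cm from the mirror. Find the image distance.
f = +12.8 cm (concave); 1/di = 1/f − 1/do → di = 20.18 cm (real image, in front of mirror)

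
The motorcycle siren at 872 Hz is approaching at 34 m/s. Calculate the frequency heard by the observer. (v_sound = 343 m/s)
f_obs = f·v/(v − v_s) = 967.9 Hz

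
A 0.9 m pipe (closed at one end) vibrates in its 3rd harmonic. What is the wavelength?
λₙ = 4L/n = 1.2 m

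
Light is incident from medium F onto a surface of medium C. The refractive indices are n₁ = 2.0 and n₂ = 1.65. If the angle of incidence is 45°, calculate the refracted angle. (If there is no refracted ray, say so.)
sin θ₂ = (n₁/n₂)·sin θ₁ = 0.8571 → θ₂ = 58.99°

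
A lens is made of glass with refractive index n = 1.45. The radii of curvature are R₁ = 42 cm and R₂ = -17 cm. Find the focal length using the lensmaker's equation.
1/f = (n − 1)(1/R₁ − 1/R₂) → f = 26.89 cm (converging lens)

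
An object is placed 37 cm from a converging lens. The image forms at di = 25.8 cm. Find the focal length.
1/f = 1/do + 1/di → f = 15.2 cm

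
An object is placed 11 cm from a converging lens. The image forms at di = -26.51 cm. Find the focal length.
1/f = 1/do + 1/di → f = 18.8 cm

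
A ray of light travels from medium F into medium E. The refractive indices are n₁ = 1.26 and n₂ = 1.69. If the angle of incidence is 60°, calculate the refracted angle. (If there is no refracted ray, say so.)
sin θ₂ = (n₁/n₂)·sin θ₁ = 0.6457 → θ₂ = 40.22°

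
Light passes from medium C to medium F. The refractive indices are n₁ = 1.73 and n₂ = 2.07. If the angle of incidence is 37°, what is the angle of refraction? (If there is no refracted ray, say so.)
sin θ₂ = (n₁/n₂)·sin θ₁ = 0.503 → θ₂ = 30.2°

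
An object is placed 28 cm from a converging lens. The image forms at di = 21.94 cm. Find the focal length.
1/f = 1/do + 1/di → f = 12.3 cm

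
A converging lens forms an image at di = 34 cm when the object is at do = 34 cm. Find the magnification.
M = −di/do = -1 (inverted image)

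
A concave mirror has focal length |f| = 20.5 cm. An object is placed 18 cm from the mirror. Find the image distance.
f = +20.5 cm (concave); 1/di = 1/f − 1/do → di = -147.6 cm (virtual image, behind mirror)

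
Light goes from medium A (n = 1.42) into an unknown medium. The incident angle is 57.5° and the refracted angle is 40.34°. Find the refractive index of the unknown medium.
n₂ = n₁·sin θ₁ / sin θ₂ = 1.85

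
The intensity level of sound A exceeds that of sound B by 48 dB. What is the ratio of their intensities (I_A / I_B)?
I_A/I_B = 10^(Δβ/10) = 63100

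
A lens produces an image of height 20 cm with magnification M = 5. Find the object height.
ho = |hi|/|M| = 4 cm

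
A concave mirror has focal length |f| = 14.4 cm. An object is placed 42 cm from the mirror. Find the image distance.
f = +14.4 cm (concave); 1/di = 1/f − 1/do → di = 21.91 cm (real image, in front of mirror)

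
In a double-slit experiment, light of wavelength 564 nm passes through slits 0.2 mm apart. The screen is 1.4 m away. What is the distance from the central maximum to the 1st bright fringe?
y = mλL/d = 3.948 mm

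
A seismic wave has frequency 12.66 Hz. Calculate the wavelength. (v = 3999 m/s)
λ = v/f = 315.9 m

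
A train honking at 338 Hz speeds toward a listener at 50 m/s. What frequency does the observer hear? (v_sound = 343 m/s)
f_obs = f·v/(v − v_s) = 395.7 Hz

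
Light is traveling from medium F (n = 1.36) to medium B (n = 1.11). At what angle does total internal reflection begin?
θc = arcsin(n₂/n₁) = 54.7°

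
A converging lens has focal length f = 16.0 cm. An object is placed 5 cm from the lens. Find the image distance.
1/di = 1/f − 1/do → di = -7.273 cm (virtual image)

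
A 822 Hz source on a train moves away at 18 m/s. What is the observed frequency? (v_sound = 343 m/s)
f_obs = f·v/(v + v_s) = 781 Hz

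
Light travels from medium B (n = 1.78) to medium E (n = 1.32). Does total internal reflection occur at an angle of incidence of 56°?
θc = arcsin(n₂/n₁) = 47.87°; 56° > θc, so yes — total internal reflection.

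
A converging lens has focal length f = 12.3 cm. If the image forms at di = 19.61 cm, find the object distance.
1/do = 1/f − 1/di → do = 33 cm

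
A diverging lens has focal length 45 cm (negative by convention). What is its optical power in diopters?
P = 1/f = -2.222 D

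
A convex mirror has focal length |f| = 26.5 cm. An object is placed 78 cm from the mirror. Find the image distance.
f = −26.5 cm (convex); 1/di = 1/f − 1/do → di = -19.78 cm (virtual image, behind mirror)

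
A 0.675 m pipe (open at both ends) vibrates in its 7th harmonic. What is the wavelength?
λₙ = 2L/n = 0.1929 m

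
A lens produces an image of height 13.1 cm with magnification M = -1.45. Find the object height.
ho = |hi|/|M| = 9.034 cm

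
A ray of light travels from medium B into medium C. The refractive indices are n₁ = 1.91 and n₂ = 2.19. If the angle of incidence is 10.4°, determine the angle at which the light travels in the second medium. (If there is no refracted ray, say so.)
sin θ₂ = (n₁/n₂)·sin θ₁ = 0.1574 → θ₂ = 9.058°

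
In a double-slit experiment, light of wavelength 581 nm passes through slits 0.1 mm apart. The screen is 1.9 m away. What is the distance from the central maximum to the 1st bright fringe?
y = mλL/d = 11.04 mm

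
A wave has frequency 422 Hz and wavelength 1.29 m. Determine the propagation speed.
v = fλ = 544.4 m/s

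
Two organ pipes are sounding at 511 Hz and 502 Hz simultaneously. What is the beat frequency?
9 Hz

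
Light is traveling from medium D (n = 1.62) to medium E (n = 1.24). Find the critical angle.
θc = arcsin(n₂/n₁) = 49.95°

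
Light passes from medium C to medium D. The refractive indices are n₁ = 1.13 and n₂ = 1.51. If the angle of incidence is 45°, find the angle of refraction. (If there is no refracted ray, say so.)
sin θ₂ = (n₁/n₂)·sin θ₁ = 0.5292 → θ₂ = 31.95°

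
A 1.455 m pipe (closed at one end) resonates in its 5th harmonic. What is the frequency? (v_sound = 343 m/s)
fₙ = nv/(4L) = 294.7 Hz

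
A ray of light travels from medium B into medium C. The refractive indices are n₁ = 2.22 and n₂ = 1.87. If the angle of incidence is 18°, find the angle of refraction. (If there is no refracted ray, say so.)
sin θ₂ = (n₁/n₂)·sin θ₁ = 0.3669 → θ₂ = 21.52°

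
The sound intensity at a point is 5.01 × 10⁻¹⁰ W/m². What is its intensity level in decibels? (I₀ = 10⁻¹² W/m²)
β = 10·log₁₀(I/I₀) = 27 dB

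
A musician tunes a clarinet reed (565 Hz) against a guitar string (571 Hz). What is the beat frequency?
6 Hz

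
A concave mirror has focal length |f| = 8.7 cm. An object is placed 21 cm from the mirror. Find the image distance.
f = +8.7 cm (concave); 1/di = 1/f − 1/do → di = 14.85 cm (real image, in front of mirror)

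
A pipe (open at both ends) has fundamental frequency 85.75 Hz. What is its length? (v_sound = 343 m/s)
L = v/(2f₁) = 2 m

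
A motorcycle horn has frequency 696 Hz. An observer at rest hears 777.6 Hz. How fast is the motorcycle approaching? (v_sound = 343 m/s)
v_s = v·(1 − f/f_obs) = 35.99 m/s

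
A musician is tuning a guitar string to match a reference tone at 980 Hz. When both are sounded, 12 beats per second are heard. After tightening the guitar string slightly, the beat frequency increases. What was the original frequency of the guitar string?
992 Hz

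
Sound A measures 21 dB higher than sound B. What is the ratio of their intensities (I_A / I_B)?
I_A/I_B = 10^(Δβ/10) = 125.9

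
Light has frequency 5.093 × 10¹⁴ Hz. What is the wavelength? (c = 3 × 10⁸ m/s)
λ = c/f = 589 nm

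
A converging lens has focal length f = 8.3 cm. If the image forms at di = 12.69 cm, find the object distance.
1/do = 1/f − 1/di → do = 23.99 cm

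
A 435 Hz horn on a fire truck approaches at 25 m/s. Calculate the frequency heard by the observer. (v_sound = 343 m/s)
f_obs = f·v/(v − v_s) = 469.2 Hz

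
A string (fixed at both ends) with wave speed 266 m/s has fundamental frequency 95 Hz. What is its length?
L = v/(2f₁) = 1.4 m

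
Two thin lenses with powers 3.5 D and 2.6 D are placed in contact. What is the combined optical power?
P_total = P₁ + P₂ = 6.1 D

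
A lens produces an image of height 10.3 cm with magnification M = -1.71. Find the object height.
ho = |hi|/|M| = 6.023 cm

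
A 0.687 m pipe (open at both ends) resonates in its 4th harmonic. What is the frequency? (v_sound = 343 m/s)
fₙ = nv/(2L) = 998.5 Hz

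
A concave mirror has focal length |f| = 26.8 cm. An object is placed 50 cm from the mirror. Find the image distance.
f = +26.8 cm (concave); 1/di = 1/f − 1/do → di = 57.76 cm (real image, in front of mirror)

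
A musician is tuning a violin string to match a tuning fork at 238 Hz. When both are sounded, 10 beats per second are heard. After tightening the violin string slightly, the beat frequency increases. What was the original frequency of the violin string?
248 Hz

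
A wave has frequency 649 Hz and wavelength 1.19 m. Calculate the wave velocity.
v = fλ = 772.3 m/s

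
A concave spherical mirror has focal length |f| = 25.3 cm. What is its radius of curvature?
R = 2|f| = 50.6 cm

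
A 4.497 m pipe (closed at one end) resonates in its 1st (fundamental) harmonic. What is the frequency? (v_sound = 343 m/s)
fₙ = nv/(4L) = 19.07 Hz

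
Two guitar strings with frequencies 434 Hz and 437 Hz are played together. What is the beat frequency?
3 Hz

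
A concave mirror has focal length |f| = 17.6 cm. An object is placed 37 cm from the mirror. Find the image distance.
f = +17.6 cm (concave); 1/di = 1/f − 1/do → di = 33.57 cm (real image, in front of mirror)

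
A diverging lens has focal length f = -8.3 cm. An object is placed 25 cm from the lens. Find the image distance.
1/di = 1/f − 1/do → di = -6.231 cm (virtual image)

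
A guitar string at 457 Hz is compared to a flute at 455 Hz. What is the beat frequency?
2 Hz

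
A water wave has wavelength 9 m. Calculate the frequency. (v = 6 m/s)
f = v/λ = 0.6667 Hz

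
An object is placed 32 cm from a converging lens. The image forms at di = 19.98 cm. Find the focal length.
1/f = 1/do + 1/di → f = 12.3 cm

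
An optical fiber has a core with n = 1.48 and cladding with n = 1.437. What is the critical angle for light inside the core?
θc = arcsin(n_cladding/n_core) = 76.15°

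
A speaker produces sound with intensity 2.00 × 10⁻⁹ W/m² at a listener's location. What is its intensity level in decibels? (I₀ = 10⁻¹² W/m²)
β = 10·log₁₀(I/I₀) = 33.01 dB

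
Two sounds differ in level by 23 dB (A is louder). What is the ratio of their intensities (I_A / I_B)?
I_A/I_B = 10^(Δβ/10) = 199.5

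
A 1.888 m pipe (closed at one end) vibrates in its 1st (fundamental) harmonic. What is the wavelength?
λₙ = 4L/n = 7.552 m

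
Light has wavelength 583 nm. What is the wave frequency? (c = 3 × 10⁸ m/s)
f = c/λ = 5.146 × 10¹⁴ Hz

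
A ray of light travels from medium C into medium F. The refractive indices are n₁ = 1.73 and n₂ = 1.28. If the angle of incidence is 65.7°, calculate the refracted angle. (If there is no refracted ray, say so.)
sin θ₂ = (n₁/n₂)·sin θ₁ = 1.232 > 1, so there is no refracted ray — the light undergoes total internal reflection.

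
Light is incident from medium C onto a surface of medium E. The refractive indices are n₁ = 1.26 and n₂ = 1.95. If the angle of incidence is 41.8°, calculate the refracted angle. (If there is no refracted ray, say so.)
sin θ₂ = (n₁/n₂)·sin θ₁ = 0.4307 → θ₂ = 25.51°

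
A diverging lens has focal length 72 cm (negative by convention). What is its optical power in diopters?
P = 1/f = -1.389 D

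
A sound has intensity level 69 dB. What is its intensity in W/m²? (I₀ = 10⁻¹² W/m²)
I = I₀·10^(β/10) = 7.94 × 10⁻⁶ W/m²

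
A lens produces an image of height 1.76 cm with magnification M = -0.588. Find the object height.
ho = |hi|/|M| = 2.993 cm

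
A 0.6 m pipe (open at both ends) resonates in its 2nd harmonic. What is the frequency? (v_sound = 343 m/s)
fₙ = nv/(2L) = 571.7 Hz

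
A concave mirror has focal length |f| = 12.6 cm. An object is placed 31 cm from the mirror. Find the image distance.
f = +12.6 cm (concave); 1/di = 1/f − 1/do → di = 21.23 cm (real image, in front of mirror)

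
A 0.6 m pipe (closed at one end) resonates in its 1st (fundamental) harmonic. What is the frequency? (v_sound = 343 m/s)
fₙ = nv/(4L) = 142.9 Hz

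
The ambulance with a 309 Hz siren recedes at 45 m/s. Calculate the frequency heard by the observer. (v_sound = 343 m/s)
f_obs = f·v/(v + v_s) = 273.2 Hz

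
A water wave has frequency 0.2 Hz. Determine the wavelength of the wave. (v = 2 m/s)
λ = v/f = 10 m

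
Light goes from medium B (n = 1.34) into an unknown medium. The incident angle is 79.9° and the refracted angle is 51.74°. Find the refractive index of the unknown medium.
n₂ = n₁·sin θ₁ / sin θ₂ = 1.68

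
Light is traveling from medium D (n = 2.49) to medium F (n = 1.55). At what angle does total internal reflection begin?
θc = arcsin(n₂/n₁) = 38.5°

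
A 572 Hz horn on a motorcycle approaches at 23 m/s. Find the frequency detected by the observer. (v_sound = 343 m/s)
f_obs = f·v/(v − v_s) = 613.1 Hz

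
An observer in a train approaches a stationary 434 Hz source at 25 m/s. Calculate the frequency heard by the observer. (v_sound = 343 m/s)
f_obs = f·(v + v_o)/v = 465.6 Hz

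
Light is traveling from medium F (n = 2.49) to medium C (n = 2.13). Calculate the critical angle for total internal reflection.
θc = arcsin(n₂/n₁) = 58.81°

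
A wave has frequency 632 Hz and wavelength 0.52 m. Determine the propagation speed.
v = fλ = 328.6 m/s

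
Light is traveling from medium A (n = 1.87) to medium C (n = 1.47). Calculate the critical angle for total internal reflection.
θc = arcsin(n₂/n₁) = 51.82°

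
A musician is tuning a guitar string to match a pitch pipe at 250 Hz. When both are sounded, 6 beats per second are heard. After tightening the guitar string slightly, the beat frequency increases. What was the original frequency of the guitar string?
256 Hz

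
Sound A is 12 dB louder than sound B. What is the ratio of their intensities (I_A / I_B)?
I_A/I_B = 10^(Δβ/10) = 15.85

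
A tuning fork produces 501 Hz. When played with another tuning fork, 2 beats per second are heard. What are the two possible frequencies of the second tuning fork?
f₂ = 501 ± 2 Hz → 503 Hz or 499 Hz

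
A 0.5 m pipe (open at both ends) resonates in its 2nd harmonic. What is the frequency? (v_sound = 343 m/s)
fₙ = nv/(2L) = 686 Hz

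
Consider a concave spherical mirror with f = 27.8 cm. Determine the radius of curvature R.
R = 2|f| = 55.6 cm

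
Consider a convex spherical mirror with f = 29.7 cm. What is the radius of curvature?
R = 2|f| = 59.4 cm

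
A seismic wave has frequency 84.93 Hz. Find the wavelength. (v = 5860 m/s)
λ = v/f = 69 m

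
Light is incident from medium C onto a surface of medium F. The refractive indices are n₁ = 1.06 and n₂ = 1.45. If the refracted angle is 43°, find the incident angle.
sin θ₁ = (n₂/n₁)·sin θ₂ → θ₁ = 68.9°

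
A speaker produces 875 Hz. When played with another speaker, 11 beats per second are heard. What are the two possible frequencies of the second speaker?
f₂ = 875 ± 11 Hz → 886 Hz or 864 Hz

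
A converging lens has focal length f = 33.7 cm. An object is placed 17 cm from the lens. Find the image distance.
1/di = 1/f − 1/do → di = -34.31 cm (virtual image)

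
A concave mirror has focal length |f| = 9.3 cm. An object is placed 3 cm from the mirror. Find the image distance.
f = +9.3 cm (concave); 1/di = 1/f − 1/do → di = -4.429 cm (virtual image, behind mirror)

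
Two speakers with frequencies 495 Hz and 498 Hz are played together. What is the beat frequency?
3 Hz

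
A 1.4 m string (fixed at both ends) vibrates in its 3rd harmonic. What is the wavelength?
λₙ = 2L/n = 0.9333 m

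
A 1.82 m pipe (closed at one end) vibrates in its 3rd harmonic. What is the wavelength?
λₙ = 4L/n = 2.427 m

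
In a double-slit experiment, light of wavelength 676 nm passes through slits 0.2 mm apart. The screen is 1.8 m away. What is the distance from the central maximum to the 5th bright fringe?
y = mλL/d = 30.42 mm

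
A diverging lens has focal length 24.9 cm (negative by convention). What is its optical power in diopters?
P = 1/f = -4.016 D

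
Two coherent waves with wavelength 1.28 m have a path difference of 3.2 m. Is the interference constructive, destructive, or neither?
destructive — path difference = 2.5λ, an odd multiple of λ/2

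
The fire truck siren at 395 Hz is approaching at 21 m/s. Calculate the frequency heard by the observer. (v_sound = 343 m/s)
f_obs = f·v/(v − v_s) = 420.8 Hz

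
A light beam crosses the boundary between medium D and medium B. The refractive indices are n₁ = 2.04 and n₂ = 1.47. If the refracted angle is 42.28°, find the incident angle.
sin θ₁ = (n₂/n₁)·sin θ₂ → θ₁ = 29°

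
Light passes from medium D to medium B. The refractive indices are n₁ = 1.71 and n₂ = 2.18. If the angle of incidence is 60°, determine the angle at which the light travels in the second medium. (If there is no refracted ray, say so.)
sin θ₂ = (n₁/n₂)·sin θ₁ = 0.6793 → θ₂ = 42.79°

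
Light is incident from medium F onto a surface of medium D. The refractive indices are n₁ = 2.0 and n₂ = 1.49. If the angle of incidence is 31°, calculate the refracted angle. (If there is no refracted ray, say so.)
sin θ₂ = (n₁/n₂)·sin θ₁ = 0.6913 → θ₂ = 43.74°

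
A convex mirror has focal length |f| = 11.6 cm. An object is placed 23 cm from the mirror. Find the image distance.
f = −11.6 cm (convex); 1/di = 1/f − 1/do → di = -7.711 cm (virtual image, behind mirror)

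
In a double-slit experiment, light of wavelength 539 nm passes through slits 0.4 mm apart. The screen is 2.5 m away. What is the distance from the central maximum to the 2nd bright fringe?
y = mλL/d = 6.738 mm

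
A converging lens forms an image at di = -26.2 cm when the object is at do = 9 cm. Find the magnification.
M = −di/do = 2.911 (upright image)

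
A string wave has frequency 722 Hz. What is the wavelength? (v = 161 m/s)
λ = v/f = 0.223 m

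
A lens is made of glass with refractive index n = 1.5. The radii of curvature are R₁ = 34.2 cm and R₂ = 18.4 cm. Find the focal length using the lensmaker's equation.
1/f = (n − 1)(1/R₁ − 1/R₂) → f = -79.66 cm (diverging lens)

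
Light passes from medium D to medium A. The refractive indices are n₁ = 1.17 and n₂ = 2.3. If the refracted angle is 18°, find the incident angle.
sin θ₁ = (n₂/n₁)·sin θ₂ → θ₁ = 37.41°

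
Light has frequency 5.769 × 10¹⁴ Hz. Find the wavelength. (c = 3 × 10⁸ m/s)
λ = c/f = 520 nm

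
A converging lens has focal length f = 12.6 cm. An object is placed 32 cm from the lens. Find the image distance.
1/di = 1/f − 1/do → di = 20.78 cm (real image)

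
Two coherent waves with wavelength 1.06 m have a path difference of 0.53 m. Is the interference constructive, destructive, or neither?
destructive — path difference = 0.5λ, an odd multiple of λ/2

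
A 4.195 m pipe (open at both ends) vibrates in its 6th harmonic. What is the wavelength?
λₙ = 2L/n = 1.398 m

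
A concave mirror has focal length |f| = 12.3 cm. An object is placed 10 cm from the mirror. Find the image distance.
f = +12.3 cm (concave); 1/di = 1/f − 1/do → di = -53.48 cm (virtual image, behind mirror)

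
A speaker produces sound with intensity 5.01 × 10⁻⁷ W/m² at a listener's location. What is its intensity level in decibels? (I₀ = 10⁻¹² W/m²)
β = 10·log₁₀(I/I₀) = 57 dB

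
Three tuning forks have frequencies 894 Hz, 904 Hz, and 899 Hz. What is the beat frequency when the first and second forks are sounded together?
10 Hz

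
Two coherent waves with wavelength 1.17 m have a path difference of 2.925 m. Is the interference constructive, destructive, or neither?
destructive — path difference = 2.5λ, an odd multiple of λ/2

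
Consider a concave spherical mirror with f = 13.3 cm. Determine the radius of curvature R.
R = 2|f| = 26.6 cm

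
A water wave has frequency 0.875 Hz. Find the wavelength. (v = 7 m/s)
λ = v/f = 8 m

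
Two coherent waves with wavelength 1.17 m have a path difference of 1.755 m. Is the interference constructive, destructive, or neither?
destructive — path difference = 1.5λ, an odd multiple of λ/2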